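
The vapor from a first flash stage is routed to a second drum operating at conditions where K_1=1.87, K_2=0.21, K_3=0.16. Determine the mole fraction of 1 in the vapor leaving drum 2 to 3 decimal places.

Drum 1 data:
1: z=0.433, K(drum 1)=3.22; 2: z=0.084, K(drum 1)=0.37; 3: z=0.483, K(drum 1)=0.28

y_1 (drum 2) = 0.914

Drum 1:
Material balance + equilibrium reduce to Σ zᵢ(Kᵢ−1)/(1+ψ₁(Kᵢ−1)) = 0.
Check two-phase: ΣzᵢKᵢ = 1.561 > 1 and Σzᵢ/Kᵢ = 2.086 > 1, so g(0) = 0.561 > 0 and g(1) = -1.086 < 0.
Newton iteration, ψ₁⁰ = 0.7:
  ψ₁ = 0.700: g = -0.4194, g' = -1.452 → ψ₁ = 0.411
  ψ₁ = 0.411: g = -0.0628, g' = -1.149 → ψ₁ = 0.356
  ψ₁ = 0.356: g = 0.0005, g' = -1.174 → ψ₁ = 0.357
Converged at ψ₁ = 0.357.
Drum-1 compositions:
  1: x = 0.242, y = 0.778
  2: x = 0.108, y = 0.040
  3: x = 0.650, y = 0.182
Drum-2 feed = drum-1 vapor: z₂ = (0.7779, 0.0401, 0.1820).
Drum 2:
Let ψ₂ = V/F and solve Σ zᵢ(Kᵢ−1)/(1+ψ₂(Kᵢ−1)) = 0.
Feasibility: ΣzᵢKᵢ = 1.492, Σzᵢ/Kᵢ = 1.745 — both > 1, two phases present.
Newton–Raphson from ψ₂ = 0.5:
  ψ₂ = 0.500: g = 0.1556, g' = -0.736 → ψ₂ = 0.711
  ψ₂ = 0.711: g = -0.0343, g' = -1.148 → ψ₂ = 0.682
  ψ₂ = 0.682: g = -0.0015, g' = -1.052 → ψ₂ = 0.680
Converged at ψ₂ = 0.680.
  1: x = 0.489, y = 0.914
  2: x = 0.087, y = 0.018
  3: x = 0.425, y = 0.068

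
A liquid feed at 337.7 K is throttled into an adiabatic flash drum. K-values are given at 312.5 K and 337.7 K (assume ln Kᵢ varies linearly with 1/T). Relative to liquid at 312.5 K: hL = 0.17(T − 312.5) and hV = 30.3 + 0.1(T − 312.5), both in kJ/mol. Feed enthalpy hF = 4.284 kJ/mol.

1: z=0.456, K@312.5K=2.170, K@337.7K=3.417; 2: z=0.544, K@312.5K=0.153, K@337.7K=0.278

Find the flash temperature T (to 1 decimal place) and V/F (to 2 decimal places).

Adiabatic flash: solve Rachford–Rice at each trial T, then check hF = ψ·hV(T) + (1−ψ)·hL(T).
  T = 312.5 K: K = (2.170, 0.153), RR gives ψ = 0.073, H_out = 2.224 kJ/mol
  T = 337.7 K: K = (3.417, 0.278), RR gives ψ = 0.407, H_out = 15.884 kJ/mol
  T = 325.1 K: K = (2.747, 0.209), RR gives ψ = 0.265, H_out = 9.933 kJ/mol
  T = 318.8 K: K = (2.447, 0.179), RR gives ψ = 0.180, H_out = 6.436 kJ/mol
  T = 315.6 K: K = (2.304, 0.166), RR gives ψ = 0.129, H_out = 4.412 kJ/mol
  T = 314.1 K: K = (2.238, 0.159), RR gives ψ = 0.103, H_out = 3.386 kJ/mol
Linear interpolation between T = 314.1 (H_out = 3.386) and T = 315.6 (H_out = 4.412) on hF = 4.284 gives T ≈ 315.4 K, at which ψ = 0.13.

T = 315.4 K, V/F = 0.13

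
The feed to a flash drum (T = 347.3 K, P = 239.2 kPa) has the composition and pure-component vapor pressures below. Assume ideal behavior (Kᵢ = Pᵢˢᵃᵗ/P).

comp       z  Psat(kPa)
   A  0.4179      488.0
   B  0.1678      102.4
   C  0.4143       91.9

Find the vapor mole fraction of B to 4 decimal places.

y_B = 0.0778

Raoult's law: Kᵢ = Pᵢˢᵃᵗ/P = Pᵢˢᵃᵗ/239.2.
  K_A = 488.0/239.2 = 2.040134, K_B = 102.4/239.2 = 0.428094, K_C = 91.9/239.2 = 0.384197
Material balance + equilibrium reduce to Σ zᵢ(Kᵢ−1)/(1+ψ(Kᵢ−1)) = 0.
g(0) = ΣzᵢKᵢ − 1 = 0.0836 and g(1) = 1 − Σzᵢ/Kᵢ = -0.6752, so a root lies in (0, 1).
Iterate (Newton) starting at ψ = 0.5:
  ψ = 0.5000: g = -0.21707, g' = -0.6313 → ψ = 0.1562
  ψ = 0.1562: g = -0.01371, g' = -0.5931 → ψ = 0.1330
  ψ = 0.1330: g = 0.00007, g' = -0.5996 → ψ = 0.1332
Converged at ψ = 0.1332.
Compositions from xᵢ = zᵢ/(1+ψ(Kᵢ−1)), yᵢ = Kᵢxᵢ:
  A: x = 0.3671, y = 0.7489
  B: x = 0.1816, y = 0.0778
  C: x = 0.4513, y = 0.1734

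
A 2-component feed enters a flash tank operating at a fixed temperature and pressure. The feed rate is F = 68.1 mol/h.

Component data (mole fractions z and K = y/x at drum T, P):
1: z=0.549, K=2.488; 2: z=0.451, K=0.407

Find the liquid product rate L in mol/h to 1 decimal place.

L = 25.7 mol/h

Binary case is linear: z₁(K₁−1)(1+ψ(K₂−1)) + z₂(K₂−1)(1+ψ(K₁−1)) = 0
⇒ ψ = [z₁(K₁−1)+z₂(K₂−1)] / [−(K₁−1)(K₂−1)] = 0.5495/0.8824 = 0.623
Then V = ψ·F = 0.6227·68.1 = 42.4 mol/h and L = F − V = 25.7 mol/h.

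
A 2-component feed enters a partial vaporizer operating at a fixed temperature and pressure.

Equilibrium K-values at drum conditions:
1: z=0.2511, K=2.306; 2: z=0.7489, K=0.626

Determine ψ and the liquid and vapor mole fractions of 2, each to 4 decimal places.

ψ = 0.0980, x_2 = 0.7774, y_2 = 0.4866

Binary case is linear: z₁(K₁−1)(1+ψ(K₂−1)) + z₂(K₂−1)(1+ψ(K₁−1)) = 0
⇒ ψ = [z₁(K₁−1)+z₂(K₂−1)] / [−(K₁−1)(K₂−1)] = 0.04785/0.48844 = 0.0980
Compositions from xᵢ = zᵢ/(1+ψ(Kᵢ−1)), yᵢ = Kᵢxᵢ:
  1: x = 0.2226, y = 0.5134
  2: x = 0.7774, y = 0.4866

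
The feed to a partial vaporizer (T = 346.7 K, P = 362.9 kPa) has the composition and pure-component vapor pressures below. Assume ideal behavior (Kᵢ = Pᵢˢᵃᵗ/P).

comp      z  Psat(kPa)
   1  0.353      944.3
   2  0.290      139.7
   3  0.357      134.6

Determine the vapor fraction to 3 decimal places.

Raoult's law: Kᵢ = Pᵢˢᵃᵗ/P = Pᵢˢᵃᵗ/362.9.
  K_1 = 944.3/362.9 = 2.60209, K_2 = 139.7/362.9 = 0.38495, K_3 = 134.6/362.9 = 0.37090
Iterate (Newton) starting at ψ = 0.5:
  ψ = 0.500: g = -0.2712, g' = -0.809 → ψ = 0.165
  ψ = 0.165: g = -0.0015, g' = -0.879 → ψ = 0.163
Converged at ψ = 0.163.

ψ = 0.163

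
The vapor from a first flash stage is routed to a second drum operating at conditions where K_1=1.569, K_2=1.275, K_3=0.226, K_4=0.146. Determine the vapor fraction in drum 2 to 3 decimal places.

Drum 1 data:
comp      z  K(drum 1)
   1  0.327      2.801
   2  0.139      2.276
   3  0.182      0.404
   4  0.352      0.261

Drum 1:
Let ψ₁ = V/F and solve Σ zᵢ(Kᵢ−1)/(1+ψ₁(Kᵢ−1)) = 0.
Feasibility: ΣzᵢKᵢ = 1.398, Σzᵢ/Kᵢ = 1.977 — both > 1, two phases present.
Newton–Raphson from ψ₁ = 0.5:
  ψ₁ = 0.500: g = -0.1489, g' = -0.993 → ψ₁ = 0.350
  ψ₁ = 0.350: g = -0.0041, g' = -0.960 → ψ₁ = 0.346
Converged at ψ₁ = 0.346.
Drum-1 compositions:
  1: x = 0.202, y = 0.564
  2: x = 0.096, y = 0.220
  3: x = 0.229, y = 0.093
  4: x = 0.473, y = 0.123
Drum-2 feed = drum-1 vapor: z₂ = (0.5645, 0.2195, 0.0926, 0.1234).
Drum 2:
Newton–Raphson from ψ₂ = 0.5:
  ψ₂ = 0.500: g = 0.0023, g' = -0.545 → ψ₂ = 0.504
Converged at ψ₂ = 0.504.
  1: x = 0.439, y = 0.688
  2: x = 0.193, y = 0.246
  3: x = 0.152, y = 0.034
  4: x = 0.217, y = 0.032

V/F (drum 2) = 0.504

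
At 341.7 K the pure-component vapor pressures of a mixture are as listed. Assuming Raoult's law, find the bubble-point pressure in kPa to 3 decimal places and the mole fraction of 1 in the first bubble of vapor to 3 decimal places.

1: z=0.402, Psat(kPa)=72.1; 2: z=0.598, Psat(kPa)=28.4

At the bubble point ψ → 0, so ΣzᵢKᵢ = 1 with Kᵢ = Pᵢˢᵃᵗ/P ⇒ P = ΣzᵢPᵢˢᵃᵗ.
P = 0.402·72.1 + 0.598·28.4 = 45.967 kPa
yᵢ = zᵢPᵢˢᵃᵗ/P ⇒ y_1 = 0.402·72.1/45.967 = 0.631

Pbub = 45.967 kPa, y_1 = 0.631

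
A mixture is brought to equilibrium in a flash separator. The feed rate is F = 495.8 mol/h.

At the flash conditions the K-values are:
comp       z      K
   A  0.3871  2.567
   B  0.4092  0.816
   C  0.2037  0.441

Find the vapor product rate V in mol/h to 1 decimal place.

V = 366.3 mol/h

Iterate (Newton) starting at ψ = 0.5:
  ψ = 0.5000: g = 0.09915, g' = -0.4382 → ψ = 0.7262
  ψ = 0.7262: g = 0.00512, g' = -0.4068 → ψ = 0.7388
Converged at ψ = 0.7388.
Then V = ψ·F = 0.7388·495.8 = 366.3 mol/h and L = F − V = 129.5 mol/h.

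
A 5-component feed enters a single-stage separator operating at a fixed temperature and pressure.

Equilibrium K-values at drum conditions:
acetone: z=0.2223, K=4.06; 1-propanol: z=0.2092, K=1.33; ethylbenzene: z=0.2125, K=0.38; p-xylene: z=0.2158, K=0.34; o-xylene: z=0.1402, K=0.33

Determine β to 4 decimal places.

Newton–Raphson from β = 0.5:
  β = 0.5000: g = -0.21665, g' = -0.8653 → β = 0.2496
  β = 0.2496: g = 0.01025, g' = -1.0283 → β = 0.2596
  β = 0.2596: g = 0.00009, g' = -1.0110 → β = 0.2597
Converged at β = 0.2597.

β = 0.2597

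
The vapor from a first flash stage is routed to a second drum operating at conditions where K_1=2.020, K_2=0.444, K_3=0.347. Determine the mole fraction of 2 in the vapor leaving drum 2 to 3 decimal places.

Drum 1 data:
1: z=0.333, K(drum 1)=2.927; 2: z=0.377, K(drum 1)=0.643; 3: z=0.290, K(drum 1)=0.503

y_2 (drum 2) = 0.166

Drum 1:
Rachford–Rice: g(ψ₁) = Σ zᵢ(Kᵢ−1)/(1+ψ₁(Kᵢ−1)) = 0.
Check two-phase: ΣzᵢKᵢ = 1.363 > 1 and Σzᵢ/Kᵢ = 1.277 > 1, so g(0) = 0.363 > 0 and g(1) = -0.277 < 0.
Newton iteration, ψ₁⁰ = 0.43:
  ψ₁ = 0.430: g = 0.0086, g' = -0.553 → ψ₁ = 0.446
Converged at ψ₁ = 0.446.
Drum-1 compositions:
  1: x = 0.179, y = 0.524
  2: x = 0.448, y = 0.288
  3: x = 0.373, y = 0.187
Drum-2 feed = drum-1 vapor: z₂ = (0.5243, 0.2883, 0.1874).
Drum 2:
Material balance + equilibrium reduce to Σ zᵢ(Kᵢ−1)/(1+ψ₂(Kᵢ−1)) = 0.
Feasibility: ΣzᵢKᵢ = 1.252, Σzᵢ/Kᵢ = 1.449 — both > 1, two phases present.
Newton iteration, ψ₂⁰ = 0.5:
  ψ₂ = 0.500: g = -0.0495, g' = -0.586 → ψ₂ = 0.416
  ψ₂ = 0.416: g = -0.0008, g' = -0.570 → ψ₂ = 0.414
Converged at ψ₂ = 0.414.
  1: x = 0.369, y = 0.745
  2: x = 0.375, y = 0.166
  3: x = 0.257, y = 0.089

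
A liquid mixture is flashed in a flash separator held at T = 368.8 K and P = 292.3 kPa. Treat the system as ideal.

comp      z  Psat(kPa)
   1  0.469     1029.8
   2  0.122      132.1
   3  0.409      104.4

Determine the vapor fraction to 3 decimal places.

Raoult's law: Kᵢ = Pᵢˢᵃᵗ/P = Pᵢˢᵃᵗ/292.3.
  K_1 = 1029.8/292.3 = 3.52309, K_2 = 132.1/292.3 = 0.45193, K_3 = 104.4/292.3 = 0.35717
Material balance + equilibrium reduce to Σ zᵢ(Kᵢ−1)/(1+ψ(Kᵢ−1)) = 0.
Check two-phase: ΣzᵢKᵢ = 1.854 > 1 and Σzᵢ/Kᵢ = 1.548 > 1, so g(0) = 0.854 > 0 and g(1) = -0.548 < 0.
Newton–Raphson from ψ = 0.5:
  ψ = 0.500: g = 0.0437, g' = -1.020 → ψ = 0.543
Converged at ψ = 0.543.

ψ = 0.543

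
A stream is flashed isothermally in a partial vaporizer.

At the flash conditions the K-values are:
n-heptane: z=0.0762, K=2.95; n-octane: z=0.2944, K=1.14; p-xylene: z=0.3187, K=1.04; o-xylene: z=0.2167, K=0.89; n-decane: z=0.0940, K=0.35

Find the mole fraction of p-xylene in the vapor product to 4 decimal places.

Let β = V/F and solve Σ zᵢ(Kᵢ−1)/(1+β(Kᵢ−1)) = 0.
Check two-phase: ΣzᵢKᵢ = 1.1176 > 1 and Σzᵢ/Kᵢ = 1.1026 > 1, so g(0) = 0.1176 > 0 and g(1) = -0.1026 < 0.
Newton iteration, β⁰ = 0.5:
  β = 0.5000: g = 0.01051, g' = -0.1699 → β = 0.5619
  β = 0.5619: g = -0.00008, g' = -0.1730 → β = 0.5614
Converged at β = 0.5614.
Compositions from xᵢ = zᵢ/(1+β(Kᵢ−1)), yᵢ = Kᵢxᵢ:
  n-heptane: x = 0.0364, y = 0.1073
  n-octane: x = 0.2729, y = 0.3112
  p-xylene: x = 0.3117, y = 0.3242
  o-xylene: x = 0.2310, y = 0.2056
  n-decane: x = 0.1480, y = 0.0518

y_p-xylene = 0.3242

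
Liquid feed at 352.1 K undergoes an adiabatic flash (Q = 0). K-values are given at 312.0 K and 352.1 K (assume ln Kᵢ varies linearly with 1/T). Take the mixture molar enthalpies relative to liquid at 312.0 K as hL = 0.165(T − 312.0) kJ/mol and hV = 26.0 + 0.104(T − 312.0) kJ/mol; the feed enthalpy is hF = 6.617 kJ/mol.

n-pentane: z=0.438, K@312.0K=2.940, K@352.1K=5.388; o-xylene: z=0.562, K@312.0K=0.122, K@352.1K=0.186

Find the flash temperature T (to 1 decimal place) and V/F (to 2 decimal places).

T = 315.3 K, V/F = 0.24

Adiabatic flash: solve Rachford–Rice at each trial T, then check hF = ψ·hV(T) + (1−ψ)·hL(T).
  T = 312.0 K: K = (2.940, 0.122), RR gives ψ = 0.209, H_out = 5.438 kJ/mol
  T = 352.1 K: K = (5.388, 0.186), RR gives ψ = 0.410, H_out = 16.274 kJ/mol
  T = 332.1 K: K = (4.057, 0.153), RR gives ψ = 0.333, H_out = 11.567 kJ/mol
  T = 322.1 K: K = (3.474, 0.137), RR gives ψ = 0.280, H_out = 8.783 kJ/mol
  T = 317.1 K: K = (3.203, 0.129), RR gives ψ = 0.248, H_out = 7.212 kJ/mol
  T = 314.6 K: K = (3.072, 0.126), RR gives ψ = 0.230, H_out = 6.367 kJ/mol
  T = 315.9 K: K = (3.140, 0.128), RR gives ψ = 0.239, H_out = 6.812 kJ/mol
Linear interpolation between T = 314.6 (H_out = 6.367) and T = 315.9 (H_out = 6.812) on hF = 6.617 gives T ≈ 315.3 K, at which ψ = 0.24.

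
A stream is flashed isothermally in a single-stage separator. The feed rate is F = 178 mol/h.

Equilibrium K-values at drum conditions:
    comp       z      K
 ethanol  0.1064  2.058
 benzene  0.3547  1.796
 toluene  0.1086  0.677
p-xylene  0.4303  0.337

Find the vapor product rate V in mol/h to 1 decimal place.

V = 25.2 mol/h

Rachford–Rice: g(V/F) = Σ zᵢ(Kᵢ−1)/(1+V/F(Kᵢ−1)) = 0.
g(0) = ΣzᵢKᵢ − 1 = 0.0745 and g(1) = 1 − Σzᵢ/Kᵢ = -0.6865, so a root lies in (0, 1).
Newton iteration, V/F⁰ = 0.33:
  V/F = 0.3300: g = -0.09741, g' = -0.5305 → V/F = 0.1464
  V/F = 0.1464: g = -0.00243, g' = -0.5141 → V/F = 0.1417
Converged at V/F = 0.1417.
Then V = V/F·F = 0.1417·178 = 25.2 mol/h and L = F − V = 152.8 mol/h.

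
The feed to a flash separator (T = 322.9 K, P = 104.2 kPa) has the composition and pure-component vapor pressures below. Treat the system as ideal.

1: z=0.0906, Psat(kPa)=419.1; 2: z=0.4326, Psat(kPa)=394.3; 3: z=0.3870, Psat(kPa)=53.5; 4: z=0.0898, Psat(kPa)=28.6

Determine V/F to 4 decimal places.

V/F = 0.7886

Raoult's law: Kᵢ = Pᵢˢᵃᵗ/P = Pᵢˢᵃᵗ/104.2.
  K_1 = 419.1/104.2 = 4.022073, K_2 = 394.3/104.2 = 3.784069, K_3 = 53.5/104.2 = 0.513436, K_4 = 28.6/104.2 = 0.274472
Material balance + equilibrium reduce to Σ zᵢ(Kᵢ−1)/(1+V/F(Kᵢ−1)) = 0.
Check two-phase: ΣzᵢKᵢ = 2.2247 > 1 and Σzᵢ/Kᵢ = 1.2178 > 1, so g(0) = 1.2247 > 0 and g(1) = -0.2178 < 0.
Newton–Raphson from V/F = 0.5:
  V/F = 0.5000: g = 0.26146, g' = -0.9937 → V/F = 0.7631
  V/F = 0.7631: g = 0.02278, g' = -0.8882 → V/F = 0.7888
  V/F = 0.7888: g = -0.00014, g' = -0.9002 → V/F = 0.7886
Converged at V/F = 0.7886.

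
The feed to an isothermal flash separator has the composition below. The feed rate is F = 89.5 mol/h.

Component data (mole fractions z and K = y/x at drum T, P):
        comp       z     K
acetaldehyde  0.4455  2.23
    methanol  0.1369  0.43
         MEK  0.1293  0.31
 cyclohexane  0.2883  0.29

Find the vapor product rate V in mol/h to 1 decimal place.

V = 19.0 mol/h

Rachford–Rice: g(ψ) = Σ zᵢ(Kᵢ−1)/(1+ψ(Kᵢ−1)) = 0.
Check two-phase: ΣzᵢKᵢ = 1.1760 > 1 and Σzᵢ/Kᵢ = 1.9294 > 1, so g(0) = 0.1760 > 0 and g(1) = -0.9294 < 0.
Newton iteration, ψ⁰ = 0.5:
  ψ = 0.5000: g = -0.22340, g' = -0.8382 → ψ = 0.2335
  ψ = 0.2335: g = -0.01603, g' = -0.7623 → ψ = 0.2125
Converged at ψ = 0.2125.
Then V = ψ·F = 0.2125·89.5 = 19.0 mol/h and L = F − V = 70.5 mol/h.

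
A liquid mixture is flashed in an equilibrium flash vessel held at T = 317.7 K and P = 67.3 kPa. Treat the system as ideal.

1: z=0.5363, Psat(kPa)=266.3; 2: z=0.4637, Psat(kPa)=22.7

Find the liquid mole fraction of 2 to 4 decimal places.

Raoult's law: Kᵢ = Pᵢˢᵃᵗ/P = Pᵢˢᵃᵗ/67.3.
  K_1 = 266.3/67.3 = 3.956909, K_2 = 22.7/67.3 = 0.337296
Rachford–Rice: g(β) = Σ zᵢ(Kᵢ−1)/(1+β(Kᵢ−1)) = 0.
Check two-phase: ΣzᵢKᵢ = 2.2785 > 1 and Σzᵢ/Kᵢ = 1.5103 > 1, so g(0) = 1.2785 > 0 and g(1) = -0.5103 < 0.
Binary case is linear: z₁(K₁−1)(1+β(K₂−1)) + z₂(K₂−1)(1+β(K₁−1)) = 0
⇒ β = [z₁(K₁−1)+z₂(K₂−1)] / [−(K₁−1)(K₂−1)] = 1.27849/1.95956 = 0.6524
Compositions from xᵢ = zᵢ/(1+β(Kᵢ−1)), yᵢ = Kᵢxᵢ:
  1: x = 0.1831, y = 0.7245
  2: x = 0.8169, y = 0.2755

x_2 = 0.8169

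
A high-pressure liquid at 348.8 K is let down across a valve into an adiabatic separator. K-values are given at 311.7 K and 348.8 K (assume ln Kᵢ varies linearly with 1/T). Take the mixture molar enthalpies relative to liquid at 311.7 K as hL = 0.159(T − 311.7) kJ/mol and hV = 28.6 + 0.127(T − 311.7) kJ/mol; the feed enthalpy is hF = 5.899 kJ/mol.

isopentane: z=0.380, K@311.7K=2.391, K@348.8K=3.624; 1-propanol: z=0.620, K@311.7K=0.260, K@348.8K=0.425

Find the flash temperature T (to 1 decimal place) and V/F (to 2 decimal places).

T = 320.0 K, V/F = 0.16

Adiabatic flash: solve Rachford–Rice at each trial T, then check hF = ψ·hV(T) + (1−ψ)·hL(T).
  T = 311.7 K: K = (2.391, 0.260), RR gives ψ = 0.068, H_out = 1.939 kJ/mol
  T = 348.8 K: K = (3.624, 0.425), RR gives ψ = 0.425, H_out = 17.538 kJ/mol
  T = 330.2 K: K = (2.977, 0.337), RR gives ψ = 0.259, H_out = 10.204 kJ/mol
  T = 320.9 K: K = (2.675, 0.297), RR gives ψ = 0.170, H_out = 6.280 kJ/mol
  T = 316.3 K: K = (2.531, 0.278), RR gives ψ = 0.121, H_out = 4.185 kJ/mol
  T = 318.6 K: K = (2.602, 0.287), RR gives ψ = 0.146, H_out = 5.248 kJ/mol
  T = 319.8 K: K = (2.640, 0.292), RR gives ψ = 0.159, H_out = 5.790 kJ/mol
Linear interpolation between T = 319.8 (H_out = 5.790) and T = 320.9 (H_out = 6.280) on hF = 5.899 gives T ≈ 320.0 K, at which ψ = 0.16.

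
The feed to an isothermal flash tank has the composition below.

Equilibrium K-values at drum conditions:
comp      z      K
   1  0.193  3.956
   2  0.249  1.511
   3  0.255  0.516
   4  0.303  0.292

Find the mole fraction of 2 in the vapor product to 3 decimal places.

Newton iteration, β⁰ = 0.5:
  β = 0.500: g = -0.1633, g' = -0.784 → β = 0.292
  β = 0.292: g = 0.0031, g' = -0.858 → β = 0.295
Converged at β = 0.295.
Compositions from xᵢ = zᵢ/(1+β(Kᵢ−1)), yᵢ = Kᵢxᵢ:
  1: x = 0.103, y = 0.408
  2: x = 0.216, y = 0.327
  3: x = 0.298, y = 0.154
  4: x = 0.383, y = 0.112

y_2 = 0.327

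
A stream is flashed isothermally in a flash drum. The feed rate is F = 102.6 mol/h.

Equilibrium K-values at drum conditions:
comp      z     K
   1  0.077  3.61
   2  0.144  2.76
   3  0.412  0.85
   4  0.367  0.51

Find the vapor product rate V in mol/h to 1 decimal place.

V = 31.4 mol/h

Material balance + equilibrium reduce to Σ zᵢ(Kᵢ−1)/(1+ψ(Kᵢ−1)) = 0.
Feasibility: ΣzᵢKᵢ = 1.213, Σzᵢ/Kᵢ = 1.278 — both > 1, two phases present.
Newton iteration, ψ⁰ = 0.46:
  ψ = 0.460: g = -0.0672, g' = -0.402 → ψ = 0.293
  ψ = 0.293: g = 0.0065, g' = -0.493 → ψ = 0.306
Converged at ψ = 0.306.
Then V = ψ·F = 0.3063·102.6 = 31.4 mol/h and L = F − V = 71.2 mol/h.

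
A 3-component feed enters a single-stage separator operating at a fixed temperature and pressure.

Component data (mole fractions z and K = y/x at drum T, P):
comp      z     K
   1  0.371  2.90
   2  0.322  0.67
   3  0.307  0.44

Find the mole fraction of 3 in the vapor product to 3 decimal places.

y_3 = 0.186

Material balance + equilibrium reduce to Σ zᵢ(Kᵢ−1)/(1+V/F(Kᵢ−1)) = 0.
Check two-phase: ΣzᵢKᵢ = 1.427 > 1 and Σzᵢ/Kᵢ = 1.306 > 1, so g(0) = 0.427 > 0 and g(1) = -0.306 < 0.
Iterate (Newton) starting at V/F = 0.41:
  V/F = 0.410: g = 0.0502, g' = -0.632 → V/F = 0.489
  V/F = 0.489: g = 0.0017, g' = -0.592 → V/F = 0.492
Converged at V/F = 0.492.
Compositions from xᵢ = zᵢ/(1+V/F(Kᵢ−1)), yᵢ = Kᵢxᵢ:
  1: x = 0.192, y = 0.556
  2: x = 0.384, y = 0.258
  3: x = 0.424, y = 0.186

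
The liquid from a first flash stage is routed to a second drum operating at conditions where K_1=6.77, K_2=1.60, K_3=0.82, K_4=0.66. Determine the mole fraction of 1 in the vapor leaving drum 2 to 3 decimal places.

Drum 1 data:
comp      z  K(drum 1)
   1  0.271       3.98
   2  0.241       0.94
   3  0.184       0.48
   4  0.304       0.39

Drum 1:
Rachford–Rice: g(ψ₁) = Σ zᵢ(Kᵢ−1)/(1+ψ₁(Kᵢ−1)) = 0.
Check two-phase: ΣzᵢKᵢ = 1.512 > 1 and Σzᵢ/Kᵢ = 1.487 > 1, so g(0) = 0.512 > 0 and g(1) = -0.487 < 0.
Newton–Raphson from ψ₁ = 0.5:
  ψ₁ = 0.500: g = -0.0867, g' = -0.714 → ψ₁ = 0.379
  ψ₁ = 0.379: g = 0.0044, g' = -0.801 → ψ₁ = 0.384
Converged at ψ₁ = 0.384.
Drum-1 compositions:
  1: x = 0.126, y = 0.503
  2: x = 0.247, y = 0.232
  3: x = 0.230, y = 0.110
  4: x = 0.397, y = 0.155
Drum-2 feed = drum-1 liquid: z₂ = (0.1264, 0.2467, 0.2299, 0.3970).
Drum 2:
Newton iteration, ψ₂⁰ = 0.3:
  ψ₂ = 0.300: g = 0.1983, g' = -0.693 → ψ₂ = 0.586
  ψ₂ = 0.586: g = 0.0610, g' = -0.349 → ψ₂ = 0.761
  ψ₂ = 0.761: g = 0.0067, g' = -0.280 → ψ₂ = 0.785
  ψ₂ = 0.785: g = 0.0001, g' = -0.274 → ψ₂ = 0.786
Converged at ψ₂ = 0.786.
  1: x = 0.023, y = 0.155
  2: x = 0.168, y = 0.268
  3: x = 0.268, y = 0.220
  4: x = 0.542, y = 0.358

y_1 (drum 2) = 0.155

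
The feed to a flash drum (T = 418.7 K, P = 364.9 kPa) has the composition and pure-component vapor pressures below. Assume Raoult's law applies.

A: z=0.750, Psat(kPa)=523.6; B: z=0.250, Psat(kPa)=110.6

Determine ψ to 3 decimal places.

Raoult's law: Kᵢ = Pᵢˢᵃᵗ/P = Pᵢˢᵃᵗ/364.9.
  K_A = 523.6/364.9 = 1.43491, K_B = 110.6/364.9 = 0.30310
Rachford–Rice: g(ψ) = Σ zᵢ(Kᵢ−1)/(1+ψ(Kᵢ−1)) = 0.
Check two-phase: ΣzᵢKᵢ = 1.152 > 1 and Σzᵢ/Kᵢ = 1.347 > 1, so g(0) = 0.152 > 0 and g(1) = -0.347 < 0.
Binary case is linear: z₁(K₁−1)(1+ψ(K₂−1)) + z₂(K₂−1)(1+ψ(K₁−1)) = 0
⇒ ψ = [z₁(K₁−1)+z₂(K₂−1)] / [−(K₁−1)(K₂−1)] = 0.1520/0.3031 = 0.501

ψ = 0.501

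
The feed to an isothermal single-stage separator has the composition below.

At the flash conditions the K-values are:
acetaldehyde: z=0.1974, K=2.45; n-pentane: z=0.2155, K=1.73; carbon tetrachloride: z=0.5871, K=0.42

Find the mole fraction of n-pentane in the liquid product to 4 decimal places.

x_n-pentane = 0.1934

Material balance + equilibrium reduce to Σ zᵢ(Kᵢ−1)/(1+ψ(Kᵢ−1)) = 0.
Feasibility: ΣzᵢKᵢ = 1.1030, Σzᵢ/Kᵢ = 1.6030 — both > 1, two phases present.
Newton iteration, ψ⁰ = 0.5:
  ψ = 0.5000: g = -0.19842, g' = -0.5929 → ψ = 0.1653
  ψ = 0.1653: g = -0.00538, g' = -0.6031 → ψ = 0.1564
Converged at ψ = 0.1564.
Compositions from xᵢ = zᵢ/(1+ψ(Kᵢ−1)), yᵢ = Kᵢxᵢ:
  acetaldehyde: x = 0.1609, y = 0.3942
  n-pentane: x = 0.1934, y = 0.3346
  carbon tetrachloride: x = 0.6457, y = 0.2712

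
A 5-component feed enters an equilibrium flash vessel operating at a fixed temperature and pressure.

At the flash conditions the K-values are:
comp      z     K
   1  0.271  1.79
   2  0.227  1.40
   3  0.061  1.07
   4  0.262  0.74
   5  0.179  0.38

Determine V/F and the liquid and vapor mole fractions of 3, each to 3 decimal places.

V/F = 0.479, x_3 = 0.059, y_3 = 0.063

Rachford–Rice: g(V/F) = Σ zᵢ(Kᵢ−1)/(1+V/F(Kᵢ−1)) = 0.
g(0) = ΣzᵢKᵢ − 1 = 0.130 and g(1) = 1 − Σzᵢ/Kᵢ = -0.196, so a root lies in (0, 1).
Iterate (Newton) starting at V/F = 0.5:
  V/F = 0.500: g = -0.0059, g' = -0.280 → V/F = 0.479
Converged at V/F = 0.479.
Compositions from xᵢ = zᵢ/(1+V/F(Kᵢ−1)), yᵢ = Kᵢxᵢ:
  1: x = 0.197, y = 0.352
  2: x = 0.191, y = 0.267
  3: x = 0.059, y = 0.063
  4: x = 0.299, y = 0.221
  5: x = 0.255, y = 0.097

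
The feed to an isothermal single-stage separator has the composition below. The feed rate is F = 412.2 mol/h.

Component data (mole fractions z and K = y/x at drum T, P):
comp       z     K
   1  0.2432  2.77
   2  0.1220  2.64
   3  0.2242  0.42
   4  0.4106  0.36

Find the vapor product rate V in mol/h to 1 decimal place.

Newton–Raphson from β = 0.5:
  β = 0.5000: g = -0.23130, g' = -0.8268 → β = 0.2203
  β = 0.2203: g = 0.00172, g' = -0.8986 → β = 0.2222
Converged at β = 0.2222.
Then V = β·F = 0.2222·412.2 = 91.6 mol/h and L = F − V = 320.6 mol/h.

V = 91.6 mol/h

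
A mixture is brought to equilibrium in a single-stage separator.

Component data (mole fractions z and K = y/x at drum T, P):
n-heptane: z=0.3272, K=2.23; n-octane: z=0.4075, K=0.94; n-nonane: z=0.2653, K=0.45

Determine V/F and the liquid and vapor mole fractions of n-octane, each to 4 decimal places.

V/F = 0.5663, x_n-octane = 0.4218, y_n-octane = 0.3965

Iterate (Newton) starting at V/F = 0.5:
  V/F = 0.5000: g = 0.02273, g' = -0.3440 → V/F = 0.5661
  V/F = 0.5661: g = 0.00007, g' = -0.3428 → V/F = 0.5663
Converged at V/F = 0.5663.
Compositions from xᵢ = zᵢ/(1+V/F(Kᵢ−1)), yᵢ = Kᵢxᵢ:
  n-heptane: x = 0.1929, y = 0.4301
  n-octane: x = 0.4218, y = 0.3965
  n-nonane: x = 0.3853, y = 0.1734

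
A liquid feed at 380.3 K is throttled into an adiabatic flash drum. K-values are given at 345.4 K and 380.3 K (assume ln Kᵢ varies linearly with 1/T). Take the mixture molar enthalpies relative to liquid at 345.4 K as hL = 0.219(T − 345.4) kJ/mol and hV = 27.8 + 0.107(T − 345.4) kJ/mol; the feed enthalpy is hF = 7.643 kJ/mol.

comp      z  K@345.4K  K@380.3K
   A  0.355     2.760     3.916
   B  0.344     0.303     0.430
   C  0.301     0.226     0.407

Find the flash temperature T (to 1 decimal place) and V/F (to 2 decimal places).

T = 355.7 K, V/F = 0.20

Adiabatic flash: solve Rachford–Rice at each trial T, then check hF = ψ·hV(T) + (1−ψ)·hL(T).
  T = 345.4 K: K = (2.760, 0.303, 0.226), RR gives ψ = 0.118, H_out = 3.274 kJ/mol
  T = 380.3 K: K = (3.916, 0.430, 0.407), RR gives ψ = 0.390, H_out = 16.961 kJ/mol
  T = 362.9 K: K = (3.317, 0.364, 0.308), RR gives ψ = 0.258, H_out = 10.489 kJ/mol
  T = 354.1 K: K = (3.031, 0.333, 0.265), RR gives ψ = 0.190, H_out = 7.004 kJ/mol
  T = 358.5 K: K = (3.173, 0.348, 0.286), RR gives ψ = 0.224, H_out = 8.774 kJ/mol
  T = 356.3 K: K = (3.101, 0.341, 0.275), RR gives ψ = 0.207, H_out = 7.897 kJ/mol
Linear interpolation between T = 354.1 (H_out = 7.004) and T = 356.3 (H_out = 7.897) on hF = 7.643 gives T ≈ 355.7 K, at which ψ = 0.20.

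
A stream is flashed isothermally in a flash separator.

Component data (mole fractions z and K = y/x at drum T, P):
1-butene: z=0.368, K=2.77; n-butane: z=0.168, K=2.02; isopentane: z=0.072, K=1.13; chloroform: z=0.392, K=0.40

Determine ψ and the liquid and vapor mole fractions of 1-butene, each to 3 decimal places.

Material balance + equilibrium reduce to Σ zᵢ(Kᵢ−1)/(1+ψ(Kᵢ−1)) = 0.
g(0) = ΣzᵢKᵢ − 1 = 0.597 and g(1) = 1 − Σzᵢ/Kᵢ = -0.260, so a root lies in (0, 1).
Iterate (Newton) starting at ψ = 0.7:
  ψ = 0.700: g = -0.0060, g' = -0.710 → ψ = 0.691
Converged at ψ = 0.691.
Compositions from xᵢ = zᵢ/(1+ψ(Kᵢ−1)), yᵢ = Kᵢxᵢ:
  1-butene: x = 0.165, y = 0.458
  n-butane: x = 0.099, y = 0.199
  isopentane: x = 0.066, y = 0.075
  chloroform: x = 0.670, y = 0.268

ψ = 0.691, x_1-butene = 0.165, y_1-butene = 0.458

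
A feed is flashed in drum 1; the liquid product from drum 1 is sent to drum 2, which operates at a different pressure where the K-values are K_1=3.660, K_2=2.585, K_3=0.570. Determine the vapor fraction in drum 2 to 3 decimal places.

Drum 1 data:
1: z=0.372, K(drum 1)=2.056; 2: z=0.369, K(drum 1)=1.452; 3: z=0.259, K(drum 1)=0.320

V/F (drum 2) = 0.875

Drum 1:
Material balance + equilibrium reduce to Σ zᵢ(Kᵢ−1)/(1+ψ₁(Kᵢ−1)) = 0.
g(0) = ΣzᵢKᵢ − 1 = 0.384 and g(1) = 1 − Σzᵢ/Kᵢ = -0.244, so a root lies in (0, 1).
Newton–Raphson from ψ₁ = 0.5:
  ψ₁ = 0.500: g = 0.1263, g' = -0.503 → ψ₁ = 0.751
  ψ₁ = 0.751: g = -0.0164, g' = -0.671 → ψ₁ = 0.727
  ψ₁ = 0.727: g = -0.0003, g' = -0.644 → ψ₁ = 0.726
Converged at ψ₁ = 0.726.
Drum-1 compositions:
  1: x = 0.211, y = 0.433
  2: x = 0.278, y = 0.403
  3: x = 0.512, y = 0.164
Drum-2 feed = drum-1 liquid: z₂ = (0.2105, 0.2778, 0.5116).
Drum 2:
Rachford–Rice: g(ψ₂) = Σ zᵢ(Kᵢ−1)/(1+ψ₂(Kᵢ−1)) = 0.
Feasibility: ΣzᵢKᵢ = 1.780, Σzᵢ/Kᵢ = 1.063 — both > 1, two phases present.
Newton iteration, ψ₂⁰ = 0.7:
  ψ₂ = 0.700: g = 0.0897, g' = -0.532 → ψ₂ = 0.868
  ψ₂ = 0.868: g = 0.0033, g' = -0.501 → ψ₂ = 0.875
Converged at ψ₂ = 0.875.
  1: x = 0.063, y = 0.232
  2: x = 0.116, y = 0.301
  3: x = 0.820, y = 0.468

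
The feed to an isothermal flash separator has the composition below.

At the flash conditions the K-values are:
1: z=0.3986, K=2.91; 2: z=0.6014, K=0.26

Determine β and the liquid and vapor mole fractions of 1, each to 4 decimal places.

Let β = V/F and solve Σ zᵢ(Kᵢ−1)/(1+β(Kᵢ−1)) = 0.
Check two-phase: ΣzᵢKᵢ = 1.3163 > 1 and Σzᵢ/Kᵢ = 2.4501 > 1, so g(0) = 0.3163 > 0 and g(1) = -1.4501 < 0.
Binary case is linear: z₁(K₁−1)(1+β(K₂−1)) + z₂(K₂−1)(1+β(K₁−1)) = 0
⇒ β = [z₁(K₁−1)+z₂(K₂−1)] / [−(K₁−1)(K₂−1)] = 0.31629/1.41340 = 0.2238
Compositions from xᵢ = zᵢ/(1+β(Kᵢ−1)), yᵢ = Kᵢxᵢ:
  1: x = 0.2792, y = 0.8126
  2: x = 0.7208, y = 0.1874

β = 0.2238, x_1 = 0.2792, y_1 = 0.8126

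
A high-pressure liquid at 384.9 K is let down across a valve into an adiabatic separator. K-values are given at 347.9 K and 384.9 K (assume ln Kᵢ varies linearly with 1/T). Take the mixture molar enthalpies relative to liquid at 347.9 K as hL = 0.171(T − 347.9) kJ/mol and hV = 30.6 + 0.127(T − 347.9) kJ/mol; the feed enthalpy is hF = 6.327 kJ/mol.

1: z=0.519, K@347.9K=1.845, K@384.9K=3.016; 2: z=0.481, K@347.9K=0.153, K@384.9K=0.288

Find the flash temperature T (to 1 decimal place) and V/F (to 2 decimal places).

Adiabatic flash: solve Rachford–Rice at each trial T, then check hF = ψ·hV(T) + (1−ψ)·hL(T).
  T = 347.9 K: K = (1.845, 0.153), RR gives ψ = 0.044, H_out = 1.332 kJ/mol
  T = 384.9 K: K = (3.016, 0.288), RR gives ψ = 0.490, H_out = 20.533 kJ/mol
  T = 366.4 K: K = (2.388, 0.213), RR gives ψ = 0.313, H_out = 12.494 kJ/mol
  T = 357.1 K: K = (2.105, 0.181), RR gives ψ = 0.199, H_out = 7.567 kJ/mol
  T = 352.5 K: K = (1.972, 0.167), RR gives ψ = 0.128, H_out = 4.681 kJ/mol
  T = 354.8 K: K = (2.038, 0.174), RR gives ψ = 0.165, H_out = 6.173 kJ/mol
  T = 356.0 K: K = (2.073, 0.178), RR gives ψ = 0.183, H_out = 6.911 kJ/mol
  T = 355.4 K: K = (2.055, 0.176), RR gives ψ = 0.174, H_out = 6.545 kJ/mol
Linear interpolation between T = 354.8 (H_out = 6.173) and T = 355.4 (H_out = 6.545) on hF = 6.327 gives T ≈ 355.0 K, at which ψ = 0.17.

T = 355.0 K, V/F = 0.17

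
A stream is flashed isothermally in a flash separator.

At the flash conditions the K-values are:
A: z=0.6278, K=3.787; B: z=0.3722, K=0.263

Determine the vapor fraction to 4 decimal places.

Material balance + equilibrium reduce to Σ zᵢ(Kᵢ−1)/(1+ψ(Kᵢ−1)) = 0.
Check two-phase: ΣzᵢKᵢ = 2.4754 > 1 and Σzᵢ/Kᵢ = 1.5810 > 1, so g(0) = 1.4754 > 0 and g(1) = -0.5810 < 0.
Binary case is linear: z₁(K₁−1)(1+ψ(K₂−1)) + z₂(K₂−1)(1+ψ(K₁−1)) = 0
⇒ ψ = [z₁(K₁−1)+z₂(K₂−1)] / [−(K₁−1)(K₂−1)] = 1.47537/2.05402 = 0.7183

ψ = 0.7183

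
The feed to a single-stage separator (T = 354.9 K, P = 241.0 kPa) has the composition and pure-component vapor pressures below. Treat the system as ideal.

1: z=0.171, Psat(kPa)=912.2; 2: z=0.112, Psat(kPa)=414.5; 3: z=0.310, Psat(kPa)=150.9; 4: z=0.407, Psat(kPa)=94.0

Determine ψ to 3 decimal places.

ψ = 0.164

Raoult's law: Kᵢ = Pᵢˢᵃᵗ/P = Pᵢˢᵃᵗ/241.0.
  K_1 = 912.2/241.0 = 3.78506, K_2 = 414.5/241.0 = 1.71992, K_3 = 150.9/241.0 = 0.62614, K_4 = 94.0/241.0 = 0.39004
Rachford–Rice: g(ψ) = Σ zᵢ(Kᵢ−1)/(1+ψ(Kᵢ−1)) = 0.
g(0) = ΣzᵢKᵢ − 1 = 0.193 and g(1) = 1 − Σzᵢ/Kᵢ = -0.649, so a root lies in (0, 1).
Newton iteration, ψ⁰ = 0.61:
  ψ = 0.610: g = -0.3130, g' = -0.667 → ψ = 0.141
  ψ = 0.141: g = 0.0215, g' = -0.962 → ψ = 0.163
  ψ = 0.163: g = 0.0006, g' = -0.910 → ψ = 0.164
Converged at ψ = 0.164.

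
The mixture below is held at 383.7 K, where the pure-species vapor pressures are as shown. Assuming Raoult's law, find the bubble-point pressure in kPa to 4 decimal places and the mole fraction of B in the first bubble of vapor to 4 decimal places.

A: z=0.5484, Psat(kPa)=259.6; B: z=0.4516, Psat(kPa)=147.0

Pbub = 208.7498 kPa, y_B = 0.3180

At the bubble point ψ → 0, so ΣzᵢKᵢ = 1 with Kᵢ = Pᵢˢᵃᵗ/P ⇒ P = ΣzᵢPᵢˢᵃᵗ.
P = 0.5484·259.6 + 0.4516·147.0 = 208.7498 kPa
yᵢ = zᵢPᵢˢᵃᵗ/P ⇒ y_B = 0.4516·147.0/208.7498 = 0.3180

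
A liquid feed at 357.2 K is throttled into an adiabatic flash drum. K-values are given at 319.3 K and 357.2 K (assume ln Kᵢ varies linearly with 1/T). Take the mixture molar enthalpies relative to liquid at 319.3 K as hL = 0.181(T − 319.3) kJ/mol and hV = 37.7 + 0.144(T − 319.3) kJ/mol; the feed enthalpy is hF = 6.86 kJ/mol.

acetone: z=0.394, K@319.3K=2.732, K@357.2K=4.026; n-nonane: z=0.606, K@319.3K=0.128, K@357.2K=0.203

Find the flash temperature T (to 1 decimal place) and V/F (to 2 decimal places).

T = 326.4 K, V/F = 0.15

Adiabatic flash: solve Rachford–Rice at each trial T, then check hF = ψ·hV(T) + (1−ψ)·hL(T).
  T = 319.3 K: K = (2.732, 0.128), RR gives ψ = 0.102, H_out = 3.844 kJ/mol
  T = 357.2 K: K = (4.026, 0.203), RR gives ψ = 0.294, H_out = 17.535 kJ/mol
  T = 338.2 K: K = (3.351, 0.163), RR gives ψ = 0.213, H_out = 11.305 kJ/mol
  T = 328.8 K: K = (3.036, 0.145), RR gives ψ = 0.163, H_out = 7.818 kJ/mol
  T = 324.1 K: K = (2.884, 0.137), RR gives ψ = 0.135, H_out = 5.920 kJ/mol
  T = 326.5 K: K = (2.961, 0.141), RR gives ψ = 0.150, H_out = 6.904 kJ/mol
Linear interpolation between T = 324.1 (H_out = 5.920) and T = 326.5 (H_out = 6.904) on hF = 6.86 gives T ≈ 326.4 K, at which ψ = 0.15.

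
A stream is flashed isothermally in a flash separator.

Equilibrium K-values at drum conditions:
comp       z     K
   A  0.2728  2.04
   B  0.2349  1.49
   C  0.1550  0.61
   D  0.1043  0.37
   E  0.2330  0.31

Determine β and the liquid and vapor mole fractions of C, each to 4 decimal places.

β = 0.2259, x_C = 0.1700, y_C = 0.1037

Material balance + equilibrium reduce to Σ zᵢ(Kᵢ−1)/(1+β(Kᵢ−1)) = 0.
g(0) = ΣzᵢKᵢ − 1 = 0.1119 and g(1) = 1 − Σzᵢ/Kᵢ = -0.5790, so a root lies in (0, 1).
Iterate (Newton) starting at β = 0.43:
  β = 0.4300: g = -0.10024, g' = -0.5155 → β = 0.2356
  β = 0.2356: g = -0.00463, g' = -0.4795 → β = 0.2259
Converged at β = 0.2259.
Compositions from xᵢ = zᵢ/(1+β(Kᵢ−1)), yᵢ = Kᵢxᵢ:
  A: x = 0.2209, y = 0.4506
  B: x = 0.2115, y = 0.3151
  C: x = 0.1700, y = 0.1037
  D: x = 0.1216, y = 0.0450
  E: x = 0.2760, y = 0.0856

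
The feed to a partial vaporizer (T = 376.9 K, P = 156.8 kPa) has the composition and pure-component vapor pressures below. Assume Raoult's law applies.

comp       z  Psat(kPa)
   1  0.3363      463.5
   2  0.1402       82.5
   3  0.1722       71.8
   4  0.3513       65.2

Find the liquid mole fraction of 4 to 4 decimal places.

x_4 = 0.4175

Raoult's law: Kᵢ = Pᵢˢᵃᵗ/P = Pᵢˢᵃᵗ/156.8.
  K_1 = 463.5/156.8 = 2.955995, K_2 = 82.5/156.8 = 0.526148, K_3 = 71.8/156.8 = 0.457908, K_4 = 65.2/156.8 = 0.415816
Newton–Raphson from β = 0.5:
  β = 0.5000: g = -0.17246, g' = -0.7174 → β = 0.2596
  β = 0.2596: g = 0.00997, g' = -0.8420 → β = 0.2714
  β = 0.2714: g = 0.00008, g' = -0.8293 → β = 0.2715
Converged at β = 0.2715.
Compositions from xᵢ = zᵢ/(1+β(Kᵢ−1)), yᵢ = Kᵢxᵢ:
  1: x = 0.2196, y = 0.6493
  2: x = 0.1609, y = 0.0847
  3: x = 0.2019, y = 0.0925
  4: x = 0.4175, y = 0.1736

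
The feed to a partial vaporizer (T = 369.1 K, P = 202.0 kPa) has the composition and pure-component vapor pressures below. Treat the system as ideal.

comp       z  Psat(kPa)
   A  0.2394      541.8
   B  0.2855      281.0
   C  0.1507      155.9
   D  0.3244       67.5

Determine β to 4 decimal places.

β = 0.4091

Raoult's law: Kᵢ = Pᵢˢᵃᵗ/P = Pᵢˢᵃᵗ/202.0.
  K_A = 541.8/202.0 = 2.682178, K_B = 281.0/202.0 = 1.391089, K_C = 155.9/202.0 = 0.771782, K_D = 67.5/202.0 = 0.334158
Newton iteration, β⁰ = 0.42:
  β = 0.4200: g = -0.00600, g' = -0.5516 → β = 0.4091
Converged at β = 0.4091.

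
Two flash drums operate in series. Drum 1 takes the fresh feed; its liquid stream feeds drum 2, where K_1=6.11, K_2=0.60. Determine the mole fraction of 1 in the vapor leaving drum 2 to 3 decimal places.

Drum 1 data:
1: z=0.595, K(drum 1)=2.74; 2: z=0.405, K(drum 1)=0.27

Drum 1:
Rachford–Rice: g(ψ₁) = Σ zᵢ(Kᵢ−1)/(1+ψ₁(Kᵢ−1)) = 0.
g(0) = ΣzᵢKᵢ − 1 = 0.740 and g(1) = 1 − Σzᵢ/Kᵢ = -0.717, so a root lies in (0, 1).
Iterate (Newton) starting at ψ₁ = 0.5:
  ψ₁ = 0.500: g = 0.0880, g' = -1.050 → ψ₁ = 0.584
  ψ₁ = 0.584: g = -0.0017, g' = -1.099 → ψ₁ = 0.582
Converged at ψ₁ = 0.582.
Drum-1 compositions:
  1: x = 0.296, y = 0.810
  2: x = 0.704, y = 0.190
Drum-2 feed = drum-1 liquid: z₂ = (0.2955, 0.7045).
Drum 2:
Rachford–Rice: g(ψ₂) = Σ zᵢ(Kᵢ−1)/(1+ψ₂(Kᵢ−1)) = 0.
Check two-phase: ΣzᵢKᵢ = 2.228 > 1 and Σzᵢ/Kᵢ = 1.222 > 1, so g(0) = 1.228 > 0 and g(1) = -0.222 < 0.
Binary case is linear: z₁(K₁−1)(1+ψ₂(K₂−1)) + z₂(K₂−1)(1+ψ₂(K₁−1)) = 0
⇒ ψ₂ = [z₁(K₁−1)+z₂(K₂−1)] / [−(K₁−1)(K₂−1)] = 1.2285/2.0440 = 0.601
  1: x = 0.073, y = 0.444
  2: x = 0.927, y = 0.556

y_1 (drum 2) = 0.444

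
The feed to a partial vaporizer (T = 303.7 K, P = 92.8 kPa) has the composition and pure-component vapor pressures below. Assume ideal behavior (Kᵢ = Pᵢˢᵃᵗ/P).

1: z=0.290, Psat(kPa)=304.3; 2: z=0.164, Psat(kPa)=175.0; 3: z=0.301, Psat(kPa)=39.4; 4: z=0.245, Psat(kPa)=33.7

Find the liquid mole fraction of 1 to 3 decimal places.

Raoult's law: Kᵢ = Pᵢˢᵃᵗ/P = Pᵢˢᵃᵗ/92.8.
  K_1 = 304.3/92.8 = 3.27909, K_2 = 175.0/92.8 = 1.88578, K_3 = 39.4/92.8 = 0.42457, K_4 = 33.7/92.8 = 0.36315
Rachford–Rice: g(ψ) = Σ zᵢ(Kᵢ−1)/(1+ψ(Kᵢ−1)) = 0.
g(0) = ΣzᵢKᵢ − 1 = 0.477 and g(1) = 1 − Σzᵢ/Kᵢ = -0.559, so a root lies in (0, 1).
Newton iteration, ψ⁰ = 0.5:
  ψ = 0.500: g = -0.0625, g' = -0.801 → ψ = 0.422
  ψ = 0.422: g = 0.0005, g' = -0.819 → ψ = 0.423
Converged at ψ = 0.423.
Compositions from xᵢ = zᵢ/(1+ψ(Kᵢ−1)), yᵢ = Kᵢxᵢ:
  1: x = 0.148, y = 0.484
  2: x = 0.119, y = 0.225
  3: x = 0.398, y = 0.169
  4: x = 0.335, y = 0.122

x_1 = 0.148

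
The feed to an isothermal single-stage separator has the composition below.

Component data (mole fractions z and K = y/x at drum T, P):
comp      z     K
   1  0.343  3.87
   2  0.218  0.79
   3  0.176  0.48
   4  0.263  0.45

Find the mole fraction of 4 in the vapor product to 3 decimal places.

Material balance + equilibrium reduce to Σ zᵢ(Kᵢ−1)/(1+β(Kᵢ−1)) = 0.
g(0) = ΣzᵢKᵢ − 1 = 0.702 and g(1) = 1 − Σzᵢ/Kᵢ = -0.316, so a root lies in (0, 1).
Newton–Raphson from β = 0.5:
  β = 0.500: g = 0.0299, g' = -0.727 → β = 0.541
  β = 0.541: g = 0.0006, g' = -0.699 → β = 0.542
Converged at β = 0.542.
Compositions from xᵢ = zᵢ/(1+β(Kᵢ−1)), yᵢ = Kᵢxᵢ:
  1: x = 0.134, y = 0.519
  2: x = 0.246, y = 0.194
  3: x = 0.245, y = 0.118
  4: x = 0.375, y = 0.169

y_4 = 0.169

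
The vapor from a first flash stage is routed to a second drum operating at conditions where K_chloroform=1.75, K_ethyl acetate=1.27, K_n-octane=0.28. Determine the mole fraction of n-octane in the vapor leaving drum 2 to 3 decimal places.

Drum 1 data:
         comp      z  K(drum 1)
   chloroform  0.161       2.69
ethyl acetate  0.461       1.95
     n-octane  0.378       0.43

y_n-octane (drum 2) = 0.098

Drum 1:
Material balance + equilibrium reduce to Σ zᵢ(Kᵢ−1)/(1+ψ₁(Kᵢ−1)) = 0.
Check two-phase: ΣzᵢKᵢ = 1.495 > 1 and Σzᵢ/Kᵢ = 1.175 > 1, so g(0) = 0.495 > 0 and g(1) = -0.175 < 0.
Newton iteration, ψ₁⁰ = 0.33:
  ψ₁ = 0.330: g = 0.2427, g' = -0.617 → ψ₁ = 0.723
  ψ₁ = 0.723: g = 0.0153, g' = -0.595 → ψ₁ = 0.749
Converged at ψ₁ = 0.749.
Drum-1 compositions:
  chloroform: x = 0.071, y = 0.191
  ethyl acetate: x = 0.269, y = 0.525
  n-octane: x = 0.660, y = 0.284
Drum-2 feed = drum-1 vapor: z₂ = (0.1911, 0.5252, 0.2836).
Drum 2:
Let ψ₂ = V/F and solve Σ zᵢ(Kᵢ−1)/(1+ψ₂(Kᵢ−1)) = 0.
Check two-phase: ΣzᵢKᵢ = 1.081 > 1 and Σzᵢ/Kᵢ = 1.536 > 1, so g(0) = 0.081 > 0 and g(1) = -0.536 < 0.
Iterate (Newton) starting at ψ₂ = 0.37:
  ψ₂ = 0.370: g = -0.0372, g' = -0.371 → ψ₂ = 0.270
  ψ₂ = 0.270: g = -0.0020, g' = -0.334 → ψ₂ = 0.264
Converged at ψ₂ = 0.264.
  chloroform: x = 0.160, y = 0.279
  ethyl acetate: x = 0.490, y = 0.623
  n-octane: x = 0.350, y = 0.098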